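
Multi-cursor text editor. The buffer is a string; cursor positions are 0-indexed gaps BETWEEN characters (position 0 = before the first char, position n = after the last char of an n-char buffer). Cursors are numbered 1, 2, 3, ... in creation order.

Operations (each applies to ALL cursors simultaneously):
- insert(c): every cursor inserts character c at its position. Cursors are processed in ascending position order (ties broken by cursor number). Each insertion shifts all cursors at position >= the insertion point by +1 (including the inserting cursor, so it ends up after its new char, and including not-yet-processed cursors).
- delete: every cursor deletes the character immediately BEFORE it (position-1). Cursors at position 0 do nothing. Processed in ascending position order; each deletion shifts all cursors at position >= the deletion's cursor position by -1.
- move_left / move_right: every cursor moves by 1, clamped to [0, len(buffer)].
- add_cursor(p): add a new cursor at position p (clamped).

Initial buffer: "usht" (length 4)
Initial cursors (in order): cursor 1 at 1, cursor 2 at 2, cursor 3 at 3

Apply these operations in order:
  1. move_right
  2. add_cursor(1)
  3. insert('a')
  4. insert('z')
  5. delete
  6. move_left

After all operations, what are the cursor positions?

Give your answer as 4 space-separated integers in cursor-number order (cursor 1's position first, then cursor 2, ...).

After op 1 (move_right): buffer="usht" (len 4), cursors c1@2 c2@3 c3@4, authorship ....
After op 2 (add_cursor(1)): buffer="usht" (len 4), cursors c4@1 c1@2 c2@3 c3@4, authorship ....
After op 3 (insert('a')): buffer="uasahata" (len 8), cursors c4@2 c1@4 c2@6 c3@8, authorship .4.1.2.3
After op 4 (insert('z')): buffer="uazsazhaztaz" (len 12), cursors c4@3 c1@6 c2@9 c3@12, authorship .44.11.22.33
After op 5 (delete): buffer="uasahata" (len 8), cursors c4@2 c1@4 c2@6 c3@8, authorship .4.1.2.3
After op 6 (move_left): buffer="uasahata" (len 8), cursors c4@1 c1@3 c2@5 c3@7, authorship .4.1.2.3

Answer: 3 5 7 1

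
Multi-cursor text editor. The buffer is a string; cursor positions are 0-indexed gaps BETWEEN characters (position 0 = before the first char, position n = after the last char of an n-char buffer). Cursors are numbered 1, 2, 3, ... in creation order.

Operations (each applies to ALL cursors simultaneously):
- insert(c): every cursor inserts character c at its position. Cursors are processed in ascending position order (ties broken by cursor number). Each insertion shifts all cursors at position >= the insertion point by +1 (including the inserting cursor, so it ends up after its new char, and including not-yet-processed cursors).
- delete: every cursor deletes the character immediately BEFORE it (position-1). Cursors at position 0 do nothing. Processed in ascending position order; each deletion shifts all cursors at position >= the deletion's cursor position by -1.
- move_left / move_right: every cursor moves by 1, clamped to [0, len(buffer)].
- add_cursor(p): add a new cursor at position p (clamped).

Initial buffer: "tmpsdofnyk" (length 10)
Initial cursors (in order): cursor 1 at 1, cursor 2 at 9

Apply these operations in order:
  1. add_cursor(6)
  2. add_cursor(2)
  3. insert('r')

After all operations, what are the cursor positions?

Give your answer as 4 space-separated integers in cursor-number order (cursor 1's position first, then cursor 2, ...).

Answer: 2 13 9 4

Derivation:
After op 1 (add_cursor(6)): buffer="tmpsdofnyk" (len 10), cursors c1@1 c3@6 c2@9, authorship ..........
After op 2 (add_cursor(2)): buffer="tmpsdofnyk" (len 10), cursors c1@1 c4@2 c3@6 c2@9, authorship ..........
After op 3 (insert('r')): buffer="trmrpsdorfnyrk" (len 14), cursors c1@2 c4@4 c3@9 c2@13, authorship .1.4....3...2.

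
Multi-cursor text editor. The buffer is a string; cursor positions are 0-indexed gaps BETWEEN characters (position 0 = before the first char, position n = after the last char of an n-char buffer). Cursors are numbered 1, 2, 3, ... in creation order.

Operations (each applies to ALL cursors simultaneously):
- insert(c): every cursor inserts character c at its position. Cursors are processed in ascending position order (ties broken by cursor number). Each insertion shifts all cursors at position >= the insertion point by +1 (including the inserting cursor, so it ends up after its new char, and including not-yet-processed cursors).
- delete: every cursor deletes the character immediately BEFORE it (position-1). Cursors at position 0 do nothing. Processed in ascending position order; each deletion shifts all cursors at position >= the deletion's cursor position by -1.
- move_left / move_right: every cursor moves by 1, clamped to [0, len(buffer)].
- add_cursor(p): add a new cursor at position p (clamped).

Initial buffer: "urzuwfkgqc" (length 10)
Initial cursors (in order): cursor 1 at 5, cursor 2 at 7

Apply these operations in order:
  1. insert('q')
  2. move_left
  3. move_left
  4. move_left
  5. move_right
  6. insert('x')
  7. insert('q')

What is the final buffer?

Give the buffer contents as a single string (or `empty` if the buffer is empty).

Answer: urzuxqwqfxqkqgqc

Derivation:
After op 1 (insert('q')): buffer="urzuwqfkqgqc" (len 12), cursors c1@6 c2@9, authorship .....1..2...
After op 2 (move_left): buffer="urzuwqfkqgqc" (len 12), cursors c1@5 c2@8, authorship .....1..2...
After op 3 (move_left): buffer="urzuwqfkqgqc" (len 12), cursors c1@4 c2@7, authorship .....1..2...
After op 4 (move_left): buffer="urzuwqfkqgqc" (len 12), cursors c1@3 c2@6, authorship .....1..2...
After op 5 (move_right): buffer="urzuwqfkqgqc" (len 12), cursors c1@4 c2@7, authorship .....1..2...
After op 6 (insert('x')): buffer="urzuxwqfxkqgqc" (len 14), cursors c1@5 c2@9, authorship ....1.1.2.2...
After op 7 (insert('q')): buffer="urzuxqwqfxqkqgqc" (len 16), cursors c1@6 c2@11, authorship ....11.1.22.2...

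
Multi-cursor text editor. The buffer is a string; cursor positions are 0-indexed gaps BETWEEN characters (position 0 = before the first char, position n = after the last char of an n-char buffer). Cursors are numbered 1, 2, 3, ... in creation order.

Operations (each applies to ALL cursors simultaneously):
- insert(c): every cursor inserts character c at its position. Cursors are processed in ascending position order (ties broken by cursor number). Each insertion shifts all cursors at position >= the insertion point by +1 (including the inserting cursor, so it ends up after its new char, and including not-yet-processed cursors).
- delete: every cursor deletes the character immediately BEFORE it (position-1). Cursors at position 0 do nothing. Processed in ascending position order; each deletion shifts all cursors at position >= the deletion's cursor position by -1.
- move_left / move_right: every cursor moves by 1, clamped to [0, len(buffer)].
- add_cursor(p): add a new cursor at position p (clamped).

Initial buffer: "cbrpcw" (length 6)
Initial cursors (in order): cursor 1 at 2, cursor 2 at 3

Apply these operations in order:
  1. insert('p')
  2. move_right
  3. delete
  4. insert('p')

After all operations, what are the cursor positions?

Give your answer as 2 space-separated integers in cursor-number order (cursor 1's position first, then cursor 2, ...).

After op 1 (insert('p')): buffer="cbprppcw" (len 8), cursors c1@3 c2@5, authorship ..1.2...
After op 2 (move_right): buffer="cbprppcw" (len 8), cursors c1@4 c2@6, authorship ..1.2...
After op 3 (delete): buffer="cbppcw" (len 6), cursors c1@3 c2@4, authorship ..12..
After op 4 (insert('p')): buffer="cbppppcw" (len 8), cursors c1@4 c2@6, authorship ..1122..

Answer: 4 6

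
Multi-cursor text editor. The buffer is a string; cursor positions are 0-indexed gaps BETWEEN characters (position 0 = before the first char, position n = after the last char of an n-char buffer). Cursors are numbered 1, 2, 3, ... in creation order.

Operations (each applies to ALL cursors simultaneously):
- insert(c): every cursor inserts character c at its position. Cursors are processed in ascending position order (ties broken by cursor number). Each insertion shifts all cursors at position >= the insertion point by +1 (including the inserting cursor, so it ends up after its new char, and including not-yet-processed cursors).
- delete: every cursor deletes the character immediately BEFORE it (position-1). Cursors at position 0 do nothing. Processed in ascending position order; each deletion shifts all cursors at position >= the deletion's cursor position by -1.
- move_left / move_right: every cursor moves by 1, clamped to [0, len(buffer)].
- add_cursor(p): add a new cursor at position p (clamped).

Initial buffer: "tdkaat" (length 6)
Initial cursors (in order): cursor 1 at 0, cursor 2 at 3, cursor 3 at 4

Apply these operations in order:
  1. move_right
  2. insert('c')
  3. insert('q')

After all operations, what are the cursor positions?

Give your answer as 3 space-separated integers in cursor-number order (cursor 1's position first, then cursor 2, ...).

Answer: 3 8 11

Derivation:
After op 1 (move_right): buffer="tdkaat" (len 6), cursors c1@1 c2@4 c3@5, authorship ......
After op 2 (insert('c')): buffer="tcdkacact" (len 9), cursors c1@2 c2@6 c3@8, authorship .1...2.3.
After op 3 (insert('q')): buffer="tcqdkacqacqt" (len 12), cursors c1@3 c2@8 c3@11, authorship .11...22.33.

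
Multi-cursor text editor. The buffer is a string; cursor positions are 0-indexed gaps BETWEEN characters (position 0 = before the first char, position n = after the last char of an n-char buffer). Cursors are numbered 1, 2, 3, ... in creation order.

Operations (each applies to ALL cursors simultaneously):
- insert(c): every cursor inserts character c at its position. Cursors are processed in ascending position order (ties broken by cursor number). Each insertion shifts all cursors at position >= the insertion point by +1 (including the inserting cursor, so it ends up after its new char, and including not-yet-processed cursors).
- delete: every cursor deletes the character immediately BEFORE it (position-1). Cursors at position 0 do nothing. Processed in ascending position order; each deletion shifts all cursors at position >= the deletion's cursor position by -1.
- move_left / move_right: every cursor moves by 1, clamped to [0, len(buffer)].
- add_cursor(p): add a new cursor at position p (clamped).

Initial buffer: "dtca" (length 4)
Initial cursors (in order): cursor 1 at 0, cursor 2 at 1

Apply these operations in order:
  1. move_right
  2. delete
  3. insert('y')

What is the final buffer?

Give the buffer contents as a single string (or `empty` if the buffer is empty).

Answer: yyca

Derivation:
After op 1 (move_right): buffer="dtca" (len 4), cursors c1@1 c2@2, authorship ....
After op 2 (delete): buffer="ca" (len 2), cursors c1@0 c2@0, authorship ..
After op 3 (insert('y')): buffer="yyca" (len 4), cursors c1@2 c2@2, authorship 12..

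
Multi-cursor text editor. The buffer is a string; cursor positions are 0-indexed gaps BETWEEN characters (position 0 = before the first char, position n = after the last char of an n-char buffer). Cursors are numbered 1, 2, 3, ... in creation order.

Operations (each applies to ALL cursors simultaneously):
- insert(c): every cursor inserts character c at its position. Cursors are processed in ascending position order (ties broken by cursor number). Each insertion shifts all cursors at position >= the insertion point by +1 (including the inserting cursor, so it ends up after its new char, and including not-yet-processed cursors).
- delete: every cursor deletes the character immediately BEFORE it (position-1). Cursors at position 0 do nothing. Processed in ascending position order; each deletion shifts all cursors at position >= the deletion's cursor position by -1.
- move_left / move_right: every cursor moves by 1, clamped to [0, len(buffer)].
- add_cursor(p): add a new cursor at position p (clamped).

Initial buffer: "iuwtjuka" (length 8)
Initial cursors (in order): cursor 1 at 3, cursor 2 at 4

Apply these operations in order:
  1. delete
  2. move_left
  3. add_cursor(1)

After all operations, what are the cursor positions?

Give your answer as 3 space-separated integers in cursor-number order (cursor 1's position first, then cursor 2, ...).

After op 1 (delete): buffer="iujuka" (len 6), cursors c1@2 c2@2, authorship ......
After op 2 (move_left): buffer="iujuka" (len 6), cursors c1@1 c2@1, authorship ......
After op 3 (add_cursor(1)): buffer="iujuka" (len 6), cursors c1@1 c2@1 c3@1, authorship ......

Answer: 1 1 1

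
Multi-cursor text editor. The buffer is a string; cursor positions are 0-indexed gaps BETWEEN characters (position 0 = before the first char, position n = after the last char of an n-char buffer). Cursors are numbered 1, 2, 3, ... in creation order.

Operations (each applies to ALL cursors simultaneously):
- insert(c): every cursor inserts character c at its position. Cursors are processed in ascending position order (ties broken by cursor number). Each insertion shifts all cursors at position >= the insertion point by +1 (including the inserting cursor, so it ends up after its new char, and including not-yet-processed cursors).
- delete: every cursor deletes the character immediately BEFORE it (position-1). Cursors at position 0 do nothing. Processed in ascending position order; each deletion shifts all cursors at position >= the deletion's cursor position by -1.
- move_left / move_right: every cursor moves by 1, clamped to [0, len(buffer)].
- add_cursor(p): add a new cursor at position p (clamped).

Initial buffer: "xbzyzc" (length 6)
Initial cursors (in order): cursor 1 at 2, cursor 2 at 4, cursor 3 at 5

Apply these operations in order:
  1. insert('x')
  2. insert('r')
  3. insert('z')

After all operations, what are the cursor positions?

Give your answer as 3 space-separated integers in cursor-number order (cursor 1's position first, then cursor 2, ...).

After op 1 (insert('x')): buffer="xbxzyxzxc" (len 9), cursors c1@3 c2@6 c3@8, authorship ..1..2.3.
After op 2 (insert('r')): buffer="xbxrzyxrzxrc" (len 12), cursors c1@4 c2@8 c3@11, authorship ..11..22.33.
After op 3 (insert('z')): buffer="xbxrzzyxrzzxrzc" (len 15), cursors c1@5 c2@10 c3@14, authorship ..111..222.333.

Answer: 5 10 14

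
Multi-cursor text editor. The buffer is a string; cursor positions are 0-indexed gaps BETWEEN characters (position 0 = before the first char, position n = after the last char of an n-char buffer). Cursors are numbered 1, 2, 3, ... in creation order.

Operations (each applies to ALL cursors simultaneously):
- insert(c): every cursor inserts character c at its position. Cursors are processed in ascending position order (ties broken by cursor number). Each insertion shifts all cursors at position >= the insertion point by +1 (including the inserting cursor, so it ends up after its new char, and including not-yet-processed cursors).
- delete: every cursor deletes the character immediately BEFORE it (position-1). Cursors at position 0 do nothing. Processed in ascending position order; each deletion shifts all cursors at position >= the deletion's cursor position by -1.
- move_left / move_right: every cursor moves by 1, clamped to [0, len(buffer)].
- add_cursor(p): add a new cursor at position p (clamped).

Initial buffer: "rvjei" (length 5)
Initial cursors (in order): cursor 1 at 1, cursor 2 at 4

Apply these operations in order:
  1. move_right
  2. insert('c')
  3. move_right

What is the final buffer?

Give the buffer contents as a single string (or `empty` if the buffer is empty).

Answer: rvcjeic

Derivation:
After op 1 (move_right): buffer="rvjei" (len 5), cursors c1@2 c2@5, authorship .....
After op 2 (insert('c')): buffer="rvcjeic" (len 7), cursors c1@3 c2@7, authorship ..1...2
After op 3 (move_right): buffer="rvcjeic" (len 7), cursors c1@4 c2@7, authorship ..1...2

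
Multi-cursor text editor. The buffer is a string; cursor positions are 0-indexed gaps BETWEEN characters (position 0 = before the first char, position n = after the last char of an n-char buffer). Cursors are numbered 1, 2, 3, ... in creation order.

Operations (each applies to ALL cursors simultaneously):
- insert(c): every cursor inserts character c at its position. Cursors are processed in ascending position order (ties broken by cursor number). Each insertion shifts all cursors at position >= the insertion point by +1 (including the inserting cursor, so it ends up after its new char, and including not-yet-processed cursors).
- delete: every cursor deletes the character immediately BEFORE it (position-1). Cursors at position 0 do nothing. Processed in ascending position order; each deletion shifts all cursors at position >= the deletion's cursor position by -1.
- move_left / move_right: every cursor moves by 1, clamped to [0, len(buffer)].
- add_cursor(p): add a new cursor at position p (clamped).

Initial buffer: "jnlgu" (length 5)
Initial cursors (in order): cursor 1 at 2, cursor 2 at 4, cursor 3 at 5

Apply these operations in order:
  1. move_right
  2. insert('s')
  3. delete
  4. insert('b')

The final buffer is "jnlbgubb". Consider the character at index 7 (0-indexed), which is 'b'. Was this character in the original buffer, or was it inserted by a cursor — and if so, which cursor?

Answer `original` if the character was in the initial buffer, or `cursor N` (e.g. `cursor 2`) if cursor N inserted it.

Answer: cursor 3

Derivation:
After op 1 (move_right): buffer="jnlgu" (len 5), cursors c1@3 c2@5 c3@5, authorship .....
After op 2 (insert('s')): buffer="jnlsguss" (len 8), cursors c1@4 c2@8 c3@8, authorship ...1..23
After op 3 (delete): buffer="jnlgu" (len 5), cursors c1@3 c2@5 c3@5, authorship .....
After op 4 (insert('b')): buffer="jnlbgubb" (len 8), cursors c1@4 c2@8 c3@8, authorship ...1..23
Authorship (.=original, N=cursor N): . . . 1 . . 2 3
Index 7: author = 3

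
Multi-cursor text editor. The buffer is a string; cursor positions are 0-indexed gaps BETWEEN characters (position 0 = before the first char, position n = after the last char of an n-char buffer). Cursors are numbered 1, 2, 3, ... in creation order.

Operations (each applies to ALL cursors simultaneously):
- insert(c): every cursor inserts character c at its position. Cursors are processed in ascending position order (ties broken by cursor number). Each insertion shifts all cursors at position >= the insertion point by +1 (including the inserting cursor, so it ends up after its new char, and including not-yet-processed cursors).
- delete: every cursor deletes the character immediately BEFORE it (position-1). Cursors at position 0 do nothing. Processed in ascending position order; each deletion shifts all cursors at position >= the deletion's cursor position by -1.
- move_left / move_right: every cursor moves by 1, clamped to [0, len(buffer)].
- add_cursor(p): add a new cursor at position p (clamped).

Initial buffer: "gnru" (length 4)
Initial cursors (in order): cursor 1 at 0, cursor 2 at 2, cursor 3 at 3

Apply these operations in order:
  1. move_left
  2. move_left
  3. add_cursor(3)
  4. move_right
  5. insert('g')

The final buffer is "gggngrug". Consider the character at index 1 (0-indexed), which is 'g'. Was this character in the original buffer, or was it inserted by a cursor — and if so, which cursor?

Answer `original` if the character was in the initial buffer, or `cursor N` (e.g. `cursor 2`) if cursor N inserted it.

Answer: cursor 1

Derivation:
After op 1 (move_left): buffer="gnru" (len 4), cursors c1@0 c2@1 c3@2, authorship ....
After op 2 (move_left): buffer="gnru" (len 4), cursors c1@0 c2@0 c3@1, authorship ....
After op 3 (add_cursor(3)): buffer="gnru" (len 4), cursors c1@0 c2@0 c3@1 c4@3, authorship ....
After op 4 (move_right): buffer="gnru" (len 4), cursors c1@1 c2@1 c3@2 c4@4, authorship ....
After op 5 (insert('g')): buffer="gggngrug" (len 8), cursors c1@3 c2@3 c3@5 c4@8, authorship .12.3..4
Authorship (.=original, N=cursor N): . 1 2 . 3 . . 4
Index 1: author = 1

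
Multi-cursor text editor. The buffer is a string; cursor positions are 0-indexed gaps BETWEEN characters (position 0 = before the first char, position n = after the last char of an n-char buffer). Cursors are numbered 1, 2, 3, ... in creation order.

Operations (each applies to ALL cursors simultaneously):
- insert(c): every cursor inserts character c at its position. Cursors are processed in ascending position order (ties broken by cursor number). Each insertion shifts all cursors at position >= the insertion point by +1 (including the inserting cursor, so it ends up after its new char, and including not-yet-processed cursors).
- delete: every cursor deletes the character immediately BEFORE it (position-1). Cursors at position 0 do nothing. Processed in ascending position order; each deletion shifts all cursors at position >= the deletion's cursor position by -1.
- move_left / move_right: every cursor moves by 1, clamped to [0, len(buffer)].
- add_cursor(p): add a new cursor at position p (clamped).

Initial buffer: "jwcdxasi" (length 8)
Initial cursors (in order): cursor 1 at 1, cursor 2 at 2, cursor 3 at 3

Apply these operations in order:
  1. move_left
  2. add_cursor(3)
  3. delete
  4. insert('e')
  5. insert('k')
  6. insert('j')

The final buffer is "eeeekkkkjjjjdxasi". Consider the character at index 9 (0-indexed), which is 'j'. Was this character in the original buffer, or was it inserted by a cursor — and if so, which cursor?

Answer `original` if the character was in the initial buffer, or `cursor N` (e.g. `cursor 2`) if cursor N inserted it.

Answer: cursor 2

Derivation:
After op 1 (move_left): buffer="jwcdxasi" (len 8), cursors c1@0 c2@1 c3@2, authorship ........
After op 2 (add_cursor(3)): buffer="jwcdxasi" (len 8), cursors c1@0 c2@1 c3@2 c4@3, authorship ........
After op 3 (delete): buffer="dxasi" (len 5), cursors c1@0 c2@0 c3@0 c4@0, authorship .....
After op 4 (insert('e')): buffer="eeeedxasi" (len 9), cursors c1@4 c2@4 c3@4 c4@4, authorship 1234.....
After op 5 (insert('k')): buffer="eeeekkkkdxasi" (len 13), cursors c1@8 c2@8 c3@8 c4@8, authorship 12341234.....
After op 6 (insert('j')): buffer="eeeekkkkjjjjdxasi" (len 17), cursors c1@12 c2@12 c3@12 c4@12, authorship 123412341234.....
Authorship (.=original, N=cursor N): 1 2 3 4 1 2 3 4 1 2 3 4 . . . . .
Index 9: author = 2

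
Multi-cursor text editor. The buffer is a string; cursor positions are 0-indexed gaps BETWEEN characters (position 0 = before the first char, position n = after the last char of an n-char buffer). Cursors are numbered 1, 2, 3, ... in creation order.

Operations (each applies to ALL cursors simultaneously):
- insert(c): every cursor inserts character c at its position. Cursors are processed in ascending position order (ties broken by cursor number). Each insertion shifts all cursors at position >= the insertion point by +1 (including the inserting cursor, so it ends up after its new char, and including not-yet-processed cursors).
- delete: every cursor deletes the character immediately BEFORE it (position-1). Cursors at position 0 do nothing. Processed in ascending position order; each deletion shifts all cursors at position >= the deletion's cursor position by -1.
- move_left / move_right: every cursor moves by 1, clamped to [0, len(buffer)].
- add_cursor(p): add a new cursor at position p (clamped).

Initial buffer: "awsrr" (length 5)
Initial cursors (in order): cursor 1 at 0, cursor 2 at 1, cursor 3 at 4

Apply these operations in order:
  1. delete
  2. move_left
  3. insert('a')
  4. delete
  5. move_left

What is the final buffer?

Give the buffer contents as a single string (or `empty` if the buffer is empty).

Answer: wsr

Derivation:
After op 1 (delete): buffer="wsr" (len 3), cursors c1@0 c2@0 c3@2, authorship ...
After op 2 (move_left): buffer="wsr" (len 3), cursors c1@0 c2@0 c3@1, authorship ...
After op 3 (insert('a')): buffer="aawasr" (len 6), cursors c1@2 c2@2 c3@4, authorship 12.3..
After op 4 (delete): buffer="wsr" (len 3), cursors c1@0 c2@0 c3@1, authorship ...
After op 5 (move_left): buffer="wsr" (len 3), cursors c1@0 c2@0 c3@0, authorship ...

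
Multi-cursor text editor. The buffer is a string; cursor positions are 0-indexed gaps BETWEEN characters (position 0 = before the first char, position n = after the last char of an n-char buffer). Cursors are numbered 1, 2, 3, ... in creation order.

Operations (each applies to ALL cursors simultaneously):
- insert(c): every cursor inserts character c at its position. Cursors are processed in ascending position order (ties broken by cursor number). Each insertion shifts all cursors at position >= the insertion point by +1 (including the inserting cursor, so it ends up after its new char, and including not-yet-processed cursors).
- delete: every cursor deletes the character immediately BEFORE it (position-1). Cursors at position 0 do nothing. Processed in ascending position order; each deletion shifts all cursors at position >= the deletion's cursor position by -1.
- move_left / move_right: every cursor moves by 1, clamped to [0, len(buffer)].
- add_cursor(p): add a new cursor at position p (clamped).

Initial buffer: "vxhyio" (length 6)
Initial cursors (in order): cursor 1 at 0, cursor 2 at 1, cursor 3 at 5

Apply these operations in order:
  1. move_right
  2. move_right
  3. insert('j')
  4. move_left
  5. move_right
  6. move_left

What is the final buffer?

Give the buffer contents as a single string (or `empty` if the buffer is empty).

Answer: vxjhjyioj

Derivation:
After op 1 (move_right): buffer="vxhyio" (len 6), cursors c1@1 c2@2 c3@6, authorship ......
After op 2 (move_right): buffer="vxhyio" (len 6), cursors c1@2 c2@3 c3@6, authorship ......
After op 3 (insert('j')): buffer="vxjhjyioj" (len 9), cursors c1@3 c2@5 c3@9, authorship ..1.2...3
After op 4 (move_left): buffer="vxjhjyioj" (len 9), cursors c1@2 c2@4 c3@8, authorship ..1.2...3
After op 5 (move_right): buffer="vxjhjyioj" (len 9), cursors c1@3 c2@5 c3@9, authorship ..1.2...3
After op 6 (move_left): buffer="vxjhjyioj" (len 9), cursors c1@2 c2@4 c3@8, authorship ..1.2...3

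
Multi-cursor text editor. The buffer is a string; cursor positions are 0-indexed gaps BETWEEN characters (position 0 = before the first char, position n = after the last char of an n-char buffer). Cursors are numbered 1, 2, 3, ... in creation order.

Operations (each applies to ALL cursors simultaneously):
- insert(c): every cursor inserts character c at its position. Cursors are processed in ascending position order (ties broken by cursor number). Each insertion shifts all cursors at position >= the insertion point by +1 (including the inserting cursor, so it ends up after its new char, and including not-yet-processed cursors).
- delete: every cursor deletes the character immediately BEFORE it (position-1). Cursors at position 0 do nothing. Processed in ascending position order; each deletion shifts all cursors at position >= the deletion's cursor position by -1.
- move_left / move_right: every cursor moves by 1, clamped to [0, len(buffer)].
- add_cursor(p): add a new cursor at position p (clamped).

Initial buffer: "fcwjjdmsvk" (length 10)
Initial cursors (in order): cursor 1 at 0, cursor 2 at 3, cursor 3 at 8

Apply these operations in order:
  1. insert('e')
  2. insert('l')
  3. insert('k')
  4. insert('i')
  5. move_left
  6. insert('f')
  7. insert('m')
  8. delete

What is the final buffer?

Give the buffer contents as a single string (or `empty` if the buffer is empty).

Answer: elkfifcwelkfijjdmselkfivk

Derivation:
After op 1 (insert('e')): buffer="efcwejjdmsevk" (len 13), cursors c1@1 c2@5 c3@11, authorship 1...2.....3..
After op 2 (insert('l')): buffer="elfcweljjdmselvk" (len 16), cursors c1@2 c2@7 c3@14, authorship 11...22.....33..
After op 3 (insert('k')): buffer="elkfcwelkjjdmselkvk" (len 19), cursors c1@3 c2@9 c3@17, authorship 111...222.....333..
After op 4 (insert('i')): buffer="elkifcwelkijjdmselkivk" (len 22), cursors c1@4 c2@11 c3@20, authorship 1111...2222.....3333..
After op 5 (move_left): buffer="elkifcwelkijjdmselkivk" (len 22), cursors c1@3 c2@10 c3@19, authorship 1111...2222.....3333..
After op 6 (insert('f')): buffer="elkfifcwelkfijjdmselkfivk" (len 25), cursors c1@4 c2@12 c3@22, authorship 11111...22222.....33333..
After op 7 (insert('m')): buffer="elkfmifcwelkfmijjdmselkfmivk" (len 28), cursors c1@5 c2@14 c3@25, authorship 111111...222222.....333333..
After op 8 (delete): buffer="elkfifcwelkfijjdmselkfivk" (len 25), cursors c1@4 c2@12 c3@22, authorship 11111...22222.....33333..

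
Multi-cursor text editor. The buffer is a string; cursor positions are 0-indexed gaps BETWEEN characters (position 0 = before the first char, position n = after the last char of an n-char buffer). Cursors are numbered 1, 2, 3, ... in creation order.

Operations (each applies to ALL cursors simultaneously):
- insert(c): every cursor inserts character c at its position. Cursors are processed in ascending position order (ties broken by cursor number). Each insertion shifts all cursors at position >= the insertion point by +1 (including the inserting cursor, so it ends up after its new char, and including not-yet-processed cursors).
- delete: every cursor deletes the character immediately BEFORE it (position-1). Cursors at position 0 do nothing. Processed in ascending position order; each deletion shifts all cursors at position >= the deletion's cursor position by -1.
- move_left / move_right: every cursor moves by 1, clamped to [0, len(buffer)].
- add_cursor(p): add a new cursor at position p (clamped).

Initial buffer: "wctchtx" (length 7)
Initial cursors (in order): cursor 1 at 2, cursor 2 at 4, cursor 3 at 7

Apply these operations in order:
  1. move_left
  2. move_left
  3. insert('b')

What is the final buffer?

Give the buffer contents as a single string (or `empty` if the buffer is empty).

Answer: bwcbtchbtx

Derivation:
After op 1 (move_left): buffer="wctchtx" (len 7), cursors c1@1 c2@3 c3@6, authorship .......
After op 2 (move_left): buffer="wctchtx" (len 7), cursors c1@0 c2@2 c3@5, authorship .......
After op 3 (insert('b')): buffer="bwcbtchbtx" (len 10), cursors c1@1 c2@4 c3@8, authorship 1..2...3..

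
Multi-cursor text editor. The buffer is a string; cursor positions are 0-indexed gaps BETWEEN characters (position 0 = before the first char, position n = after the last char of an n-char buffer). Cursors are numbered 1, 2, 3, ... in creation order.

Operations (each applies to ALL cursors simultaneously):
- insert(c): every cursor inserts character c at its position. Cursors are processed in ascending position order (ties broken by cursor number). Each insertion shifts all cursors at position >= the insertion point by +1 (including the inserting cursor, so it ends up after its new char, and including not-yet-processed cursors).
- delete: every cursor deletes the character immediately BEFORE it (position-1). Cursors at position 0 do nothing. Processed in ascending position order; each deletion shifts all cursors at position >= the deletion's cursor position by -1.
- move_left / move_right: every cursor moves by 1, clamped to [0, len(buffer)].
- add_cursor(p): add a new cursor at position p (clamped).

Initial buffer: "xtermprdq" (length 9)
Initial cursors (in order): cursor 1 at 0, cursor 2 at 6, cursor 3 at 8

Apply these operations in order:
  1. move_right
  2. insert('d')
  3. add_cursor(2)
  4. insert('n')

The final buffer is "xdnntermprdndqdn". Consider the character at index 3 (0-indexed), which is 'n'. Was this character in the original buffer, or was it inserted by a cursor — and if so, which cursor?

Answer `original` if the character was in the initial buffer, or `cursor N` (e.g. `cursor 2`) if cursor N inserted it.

After op 1 (move_right): buffer="xtermprdq" (len 9), cursors c1@1 c2@7 c3@9, authorship .........
After op 2 (insert('d')): buffer="xdtermprddqd" (len 12), cursors c1@2 c2@9 c3@12, authorship .1......2..3
After op 3 (add_cursor(2)): buffer="xdtermprddqd" (len 12), cursors c1@2 c4@2 c2@9 c3@12, authorship .1......2..3
After op 4 (insert('n')): buffer="xdnntermprdndqdn" (len 16), cursors c1@4 c4@4 c2@12 c3@16, authorship .114......22..33
Authorship (.=original, N=cursor N): . 1 1 4 . . . . . . 2 2 . . 3 3
Index 3: author = 4

Answer: cursor 4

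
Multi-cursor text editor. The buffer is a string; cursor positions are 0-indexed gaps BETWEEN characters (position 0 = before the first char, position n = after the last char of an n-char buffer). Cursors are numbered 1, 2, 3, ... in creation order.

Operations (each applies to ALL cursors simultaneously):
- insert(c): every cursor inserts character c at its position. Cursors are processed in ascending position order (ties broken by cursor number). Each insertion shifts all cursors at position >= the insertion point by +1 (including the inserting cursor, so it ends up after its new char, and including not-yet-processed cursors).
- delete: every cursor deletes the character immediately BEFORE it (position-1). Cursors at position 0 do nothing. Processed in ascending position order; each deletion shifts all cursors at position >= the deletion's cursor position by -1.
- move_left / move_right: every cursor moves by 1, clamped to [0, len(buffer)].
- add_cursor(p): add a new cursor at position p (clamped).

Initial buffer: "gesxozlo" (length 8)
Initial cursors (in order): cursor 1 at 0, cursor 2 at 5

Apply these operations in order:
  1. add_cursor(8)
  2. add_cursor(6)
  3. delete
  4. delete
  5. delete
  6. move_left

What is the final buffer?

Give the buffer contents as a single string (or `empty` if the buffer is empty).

Answer: empty

Derivation:
After op 1 (add_cursor(8)): buffer="gesxozlo" (len 8), cursors c1@0 c2@5 c3@8, authorship ........
After op 2 (add_cursor(6)): buffer="gesxozlo" (len 8), cursors c1@0 c2@5 c4@6 c3@8, authorship ........
After op 3 (delete): buffer="gesxl" (len 5), cursors c1@0 c2@4 c4@4 c3@5, authorship .....
After op 4 (delete): buffer="ge" (len 2), cursors c1@0 c2@2 c3@2 c4@2, authorship ..
After op 5 (delete): buffer="" (len 0), cursors c1@0 c2@0 c3@0 c4@0, authorship 
After op 6 (move_left): buffer="" (len 0), cursors c1@0 c2@0 c3@0 c4@0, authorship 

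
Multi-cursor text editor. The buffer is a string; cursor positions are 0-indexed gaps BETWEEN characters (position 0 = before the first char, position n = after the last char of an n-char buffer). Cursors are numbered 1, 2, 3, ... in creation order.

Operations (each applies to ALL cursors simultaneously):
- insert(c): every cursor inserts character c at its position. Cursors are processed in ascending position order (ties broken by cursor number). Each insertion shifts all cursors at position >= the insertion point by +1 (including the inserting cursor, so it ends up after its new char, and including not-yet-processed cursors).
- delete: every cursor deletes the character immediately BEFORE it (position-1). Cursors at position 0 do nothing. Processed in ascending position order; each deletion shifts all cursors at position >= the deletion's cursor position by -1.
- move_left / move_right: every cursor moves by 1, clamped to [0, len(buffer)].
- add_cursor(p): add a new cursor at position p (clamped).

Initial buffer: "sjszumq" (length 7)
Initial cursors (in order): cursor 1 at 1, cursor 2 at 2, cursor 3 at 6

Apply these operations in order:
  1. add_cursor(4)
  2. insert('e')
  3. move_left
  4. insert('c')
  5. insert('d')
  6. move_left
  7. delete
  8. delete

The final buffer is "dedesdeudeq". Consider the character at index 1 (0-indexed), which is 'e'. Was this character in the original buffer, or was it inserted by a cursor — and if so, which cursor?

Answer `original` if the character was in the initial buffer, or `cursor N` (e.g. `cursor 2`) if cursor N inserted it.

After op 1 (add_cursor(4)): buffer="sjszumq" (len 7), cursors c1@1 c2@2 c4@4 c3@6, authorship .......
After op 2 (insert('e')): buffer="sejeszeumeq" (len 11), cursors c1@2 c2@4 c4@7 c3@10, authorship .1.2..4..3.
After op 3 (move_left): buffer="sejeszeumeq" (len 11), cursors c1@1 c2@3 c4@6 c3@9, authorship .1.2..4..3.
After op 4 (insert('c')): buffer="scejceszceumceq" (len 15), cursors c1@2 c2@5 c4@9 c3@13, authorship .11.22..44..33.
After op 5 (insert('d')): buffer="scdejcdeszcdeumcdeq" (len 19), cursors c1@3 c2@7 c4@12 c3@17, authorship .111.222..444..333.
After op 6 (move_left): buffer="scdejcdeszcdeumcdeq" (len 19), cursors c1@2 c2@6 c4@11 c3@16, authorship .111.222..444..333.
After op 7 (delete): buffer="sdejdeszdeumdeq" (len 15), cursors c1@1 c2@4 c4@8 c3@12, authorship .11.22..44..33.
After op 8 (delete): buffer="dedesdeudeq" (len 11), cursors c1@0 c2@2 c4@5 c3@8, authorship 1122.44.33.
Authorship (.=original, N=cursor N): 1 1 2 2 . 4 4 . 3 3 .
Index 1: author = 1

Answer: cursor 1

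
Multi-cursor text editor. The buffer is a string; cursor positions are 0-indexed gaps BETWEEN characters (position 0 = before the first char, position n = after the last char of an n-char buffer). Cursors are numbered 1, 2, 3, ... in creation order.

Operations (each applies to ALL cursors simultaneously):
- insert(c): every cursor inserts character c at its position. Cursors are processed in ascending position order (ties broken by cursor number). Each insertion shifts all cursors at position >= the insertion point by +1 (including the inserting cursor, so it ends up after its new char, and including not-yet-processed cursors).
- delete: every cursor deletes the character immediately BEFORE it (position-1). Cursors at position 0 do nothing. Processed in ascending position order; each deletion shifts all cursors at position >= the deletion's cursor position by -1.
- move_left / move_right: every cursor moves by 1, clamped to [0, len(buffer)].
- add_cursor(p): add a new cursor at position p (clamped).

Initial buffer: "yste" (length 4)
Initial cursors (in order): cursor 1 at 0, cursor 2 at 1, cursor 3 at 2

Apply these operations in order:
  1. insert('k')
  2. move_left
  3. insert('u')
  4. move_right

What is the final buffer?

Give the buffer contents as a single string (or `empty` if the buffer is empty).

After op 1 (insert('k')): buffer="kykskte" (len 7), cursors c1@1 c2@3 c3@5, authorship 1.2.3..
After op 2 (move_left): buffer="kykskte" (len 7), cursors c1@0 c2@2 c3@4, authorship 1.2.3..
After op 3 (insert('u')): buffer="ukyuksukte" (len 10), cursors c1@1 c2@4 c3@7, authorship 11.22.33..
After op 4 (move_right): buffer="ukyuksukte" (len 10), cursors c1@2 c2@5 c3@8, authorship 11.22.33..

Answer: ukyuksukte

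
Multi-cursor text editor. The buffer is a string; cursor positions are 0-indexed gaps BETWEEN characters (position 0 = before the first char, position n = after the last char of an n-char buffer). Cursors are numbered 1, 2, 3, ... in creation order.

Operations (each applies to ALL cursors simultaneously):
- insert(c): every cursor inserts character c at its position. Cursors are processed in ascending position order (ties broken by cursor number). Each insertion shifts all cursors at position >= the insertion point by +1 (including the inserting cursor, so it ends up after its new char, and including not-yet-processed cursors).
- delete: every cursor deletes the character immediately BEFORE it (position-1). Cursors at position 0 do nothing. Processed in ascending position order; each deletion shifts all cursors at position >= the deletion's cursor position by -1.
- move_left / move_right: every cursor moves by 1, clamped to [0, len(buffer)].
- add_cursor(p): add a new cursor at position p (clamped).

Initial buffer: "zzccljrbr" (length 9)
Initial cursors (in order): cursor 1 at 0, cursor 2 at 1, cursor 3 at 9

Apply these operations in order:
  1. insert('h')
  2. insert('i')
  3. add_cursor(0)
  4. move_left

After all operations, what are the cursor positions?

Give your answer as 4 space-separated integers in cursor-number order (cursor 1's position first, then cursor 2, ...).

Answer: 1 4 14 0

Derivation:
After op 1 (insert('h')): buffer="hzhzccljrbrh" (len 12), cursors c1@1 c2@3 c3@12, authorship 1.2........3
After op 2 (insert('i')): buffer="hizhizccljrbrhi" (len 15), cursors c1@2 c2@5 c3@15, authorship 11.22........33
After op 3 (add_cursor(0)): buffer="hizhizccljrbrhi" (len 15), cursors c4@0 c1@2 c2@5 c3@15, authorship 11.22........33
After op 4 (move_left): buffer="hizhizccljrbrhi" (len 15), cursors c4@0 c1@1 c2@4 c3@14, authorship 11.22........33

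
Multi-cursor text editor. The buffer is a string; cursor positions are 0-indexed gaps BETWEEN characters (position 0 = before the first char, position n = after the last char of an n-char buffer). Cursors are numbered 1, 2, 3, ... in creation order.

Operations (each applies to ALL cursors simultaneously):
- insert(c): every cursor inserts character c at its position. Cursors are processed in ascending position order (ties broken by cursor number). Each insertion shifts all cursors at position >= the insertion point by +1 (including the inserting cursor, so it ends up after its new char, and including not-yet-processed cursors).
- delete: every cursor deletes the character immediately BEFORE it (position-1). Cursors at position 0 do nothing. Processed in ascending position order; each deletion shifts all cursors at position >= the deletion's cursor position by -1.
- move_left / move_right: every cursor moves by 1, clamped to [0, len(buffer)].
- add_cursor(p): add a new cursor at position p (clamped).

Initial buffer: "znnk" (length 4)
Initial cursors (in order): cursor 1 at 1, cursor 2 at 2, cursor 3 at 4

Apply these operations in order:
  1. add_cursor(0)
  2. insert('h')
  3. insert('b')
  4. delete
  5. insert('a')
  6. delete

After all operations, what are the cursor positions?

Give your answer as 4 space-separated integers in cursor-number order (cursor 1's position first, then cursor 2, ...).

Answer: 3 5 8 1

Derivation:
After op 1 (add_cursor(0)): buffer="znnk" (len 4), cursors c4@0 c1@1 c2@2 c3@4, authorship ....
After op 2 (insert('h')): buffer="hzhnhnkh" (len 8), cursors c4@1 c1@3 c2@5 c3@8, authorship 4.1.2..3
After op 3 (insert('b')): buffer="hbzhbnhbnkhb" (len 12), cursors c4@2 c1@5 c2@8 c3@12, authorship 44.11.22..33
After op 4 (delete): buffer="hzhnhnkh" (len 8), cursors c4@1 c1@3 c2@5 c3@8, authorship 4.1.2..3
After op 5 (insert('a')): buffer="hazhanhankha" (len 12), cursors c4@2 c1@5 c2@8 c3@12, authorship 44.11.22..33
After op 6 (delete): buffer="hzhnhnkh" (len 8), cursors c4@1 c1@3 c2@5 c3@8, authorship 4.1.2..3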